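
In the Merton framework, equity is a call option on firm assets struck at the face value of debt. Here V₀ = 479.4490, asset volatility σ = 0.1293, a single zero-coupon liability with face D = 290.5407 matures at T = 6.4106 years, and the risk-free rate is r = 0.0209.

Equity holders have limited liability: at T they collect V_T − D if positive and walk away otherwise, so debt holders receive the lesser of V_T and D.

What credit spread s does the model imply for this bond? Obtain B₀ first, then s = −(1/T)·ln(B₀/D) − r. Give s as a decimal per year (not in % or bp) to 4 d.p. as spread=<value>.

d₁ = [ln(V₀/D) + (r + σ²/2)T] / (σ√T)
   = [ln(479.4490/290.5407) + (0.0209 + 0.5·0.1293²)·6.4106] / (0.1293·√6.4106)
   = [0.500894 + 0.187569] / 0.327377 = 2.102969
d₂ = d₁ − σ√T = 2.102969 − 0.327377 = 1.775592
N(d₁) = 0.982266,  N(d₂) = 0.962100,  e^(−rT) = 0.874606
E₀ = V₀·N(d₁) − D·e^(−rT)·N(d₂)
   = 479.4490·0.982266 − 290.5407·0.874606·0.962100 = 226.468375
B₀ = V₀ − E₀ = 479.4490 − 226.468375 = 252.980625
spread = −(1/T)·ln(B₀/D) − r = −(1/6.4106)·ln(252.980625/290.5407) − 0.0209 = 0.00069404

spread=0.0007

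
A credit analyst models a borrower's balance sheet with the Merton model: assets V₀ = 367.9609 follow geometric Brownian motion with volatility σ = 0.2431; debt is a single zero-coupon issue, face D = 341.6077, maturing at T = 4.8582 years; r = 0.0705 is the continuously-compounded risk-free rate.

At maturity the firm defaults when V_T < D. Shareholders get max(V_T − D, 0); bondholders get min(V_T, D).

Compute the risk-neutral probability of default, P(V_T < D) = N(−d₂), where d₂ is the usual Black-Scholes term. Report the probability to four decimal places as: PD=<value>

PD=0.3050

d₁ = [ln(V₀/D) + (r + σ²/2)T] / (σ√T)
   = [ln(367.9609/341.6077) + (0.0705 + 0.5·0.2431²)·4.8582] / (0.2431·√4.8582)
   = [0.074314 + 0.486057] / 0.535825 = 1.045810
d₂ = d₁ − σ√T = 1.045810 − 0.535825 = 0.509985
risk-neutral PD = N(−d₂) = N(-0.509985) = 0.305031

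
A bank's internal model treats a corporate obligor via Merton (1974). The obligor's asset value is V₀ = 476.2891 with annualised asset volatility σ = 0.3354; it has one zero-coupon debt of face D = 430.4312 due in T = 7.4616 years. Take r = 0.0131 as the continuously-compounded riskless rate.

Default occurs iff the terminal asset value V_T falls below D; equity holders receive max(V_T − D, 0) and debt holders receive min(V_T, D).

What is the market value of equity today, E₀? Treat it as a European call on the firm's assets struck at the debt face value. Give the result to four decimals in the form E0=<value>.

E0=199.3163

d₁ = [ln(V₀/D) + (r + σ²/2)T] / (σ√T)
   = [ln(476.2891/430.4312) + (0.0131 + 0.5·0.3354²)·7.4616] / (0.3354·√7.4616)
   = [0.101238 + 0.517436] / 0.916176 = 0.675278
d₂ = d₁ − σ√T = 0.675278 − 0.916176 = -0.240898
N(d₁) = 0.750251,  N(d₂) = 0.404817,  e^(−rT) = 0.906878
E₀ = V₀·N(d₁) − D·e^(−rT)·N(d₂)
   = 476.2891·0.750251 − 430.4312·0.906878·0.404817 = 199.316301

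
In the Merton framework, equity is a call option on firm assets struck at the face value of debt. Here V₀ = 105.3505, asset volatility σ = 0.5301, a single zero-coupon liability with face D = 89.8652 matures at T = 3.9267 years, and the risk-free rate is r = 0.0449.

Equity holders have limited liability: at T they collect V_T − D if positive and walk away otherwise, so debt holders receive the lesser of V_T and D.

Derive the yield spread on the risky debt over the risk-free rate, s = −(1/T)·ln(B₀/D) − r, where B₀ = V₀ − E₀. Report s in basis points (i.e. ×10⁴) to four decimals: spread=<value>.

spread=919.4080

d₁ = [ln(V₀/D) + (r + σ²/2)T] / (σ√T)
   = [ln(105.3505/89.8652) + (0.0449 + 0.5·0.5301²)·3.9267] / (0.5301·√3.9267)
   = [0.158982 + 0.728022] / 1.050441 = 0.844411
d₂ = d₁ − σ√T = 0.844411 − 1.050441 = -0.206030
N(d₁) = 0.800780,  N(d₂) = 0.418384,  e^(−rT) = 0.838359
E₀ = V₀·N(d₁) − D·e^(−rT)·N(d₂)
   = 105.3505·0.800780 − 89.8652·0.838359·0.418384 = 52.841846
B₀ = V₀ − E₀ = 105.3505 − 52.841846 = 52.508654
spread = −(1/T)·ln(B₀/D) − r = −(1/3.9267)·ln(52.508654/89.8652) − 0.0449 = 0.09194080
in basis points: 0.09194080 × 10⁴ = 919.4080 bp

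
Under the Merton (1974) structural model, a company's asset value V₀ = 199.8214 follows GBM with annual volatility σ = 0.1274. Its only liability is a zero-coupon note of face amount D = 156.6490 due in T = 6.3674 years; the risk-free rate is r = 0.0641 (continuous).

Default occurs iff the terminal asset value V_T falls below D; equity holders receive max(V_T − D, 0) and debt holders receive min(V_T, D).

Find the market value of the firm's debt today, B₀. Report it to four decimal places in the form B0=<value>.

d₁ = [ln(V₀/D) + (r + σ²/2)T] / (σ√T)
   = [ln(199.8214/156.6490) + (0.0641 + 0.5·0.1274²)·6.3674] / (0.1274·√6.3674)
   = [0.243416 + 0.459824] / 0.321477 = 2.187527
d₂ = d₁ − σ√T = 2.187527 − 0.321477 = 1.866049
N(d₁) = 0.985648,  N(d₂) = 0.968983,  e^(−rT) = 0.664879
E₀ = V₀·N(d₁) − D·e^(−rT)·N(d₂)
   = 199.8214·0.985648 − 156.6490·0.664879·0.968983 = 96.031463
B₀ = V₀ − E₀ = 199.8214 − 96.031463 = 103.789937

B0=103.7899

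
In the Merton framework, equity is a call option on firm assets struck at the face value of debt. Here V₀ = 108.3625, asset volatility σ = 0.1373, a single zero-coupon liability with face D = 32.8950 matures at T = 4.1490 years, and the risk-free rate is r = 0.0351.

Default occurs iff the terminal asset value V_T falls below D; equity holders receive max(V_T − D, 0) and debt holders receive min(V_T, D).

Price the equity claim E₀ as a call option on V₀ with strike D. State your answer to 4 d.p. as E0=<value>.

d₁ = [ln(V₀/D) + (r + σ²/2)T] / (σ√T)
   = [ln(108.3625/32.8950) + (0.0351 + 0.5·0.1373²)·4.1490] / (0.1373·√4.1490)
   = [1.192161 + 0.184737] / 0.279668 = 4.923338
d₂ = d₁ − σ√T = 4.923338 − 0.279668 = 4.643670
N(d₁) = 1.000000,  N(d₂) = 0.999998,  e^(−rT) = 0.864478
E₀ = V₀·N(d₁) − D·e^(−rT)·N(d₂)
   = 108.3625·1.000000 − 32.8950·0.864478·0.999998 = 79.925512

E0=79.9255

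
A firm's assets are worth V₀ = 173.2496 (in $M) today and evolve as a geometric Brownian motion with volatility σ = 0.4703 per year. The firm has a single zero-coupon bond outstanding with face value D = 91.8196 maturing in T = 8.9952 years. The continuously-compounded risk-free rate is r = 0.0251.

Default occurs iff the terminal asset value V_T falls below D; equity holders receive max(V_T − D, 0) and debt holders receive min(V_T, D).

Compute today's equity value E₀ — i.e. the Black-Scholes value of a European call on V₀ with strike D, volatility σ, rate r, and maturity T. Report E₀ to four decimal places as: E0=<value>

E0=123.0765

d₁ = [ln(V₀/D) + (r + σ²/2)T] / (σ√T)
   = [ln(173.2496/91.8196) + (0.0251 + 0.5·0.4703²)·8.9952] / (0.4703·√8.9952)
   = [0.634908 + 1.220568] / 1.410524 = 1.315452
d₂ = d₁ − σ√T = 1.315452 − 1.410524 = -0.095072
N(d₁) = 0.905821,  N(d₂) = 0.462129,  e^(−rT) = 0.797894
E₀ = V₀·N(d₁) − D·e^(−rT)·N(d₂)
   = 173.2496·0.905821 − 91.8196·0.797894·0.462129 = 123.076490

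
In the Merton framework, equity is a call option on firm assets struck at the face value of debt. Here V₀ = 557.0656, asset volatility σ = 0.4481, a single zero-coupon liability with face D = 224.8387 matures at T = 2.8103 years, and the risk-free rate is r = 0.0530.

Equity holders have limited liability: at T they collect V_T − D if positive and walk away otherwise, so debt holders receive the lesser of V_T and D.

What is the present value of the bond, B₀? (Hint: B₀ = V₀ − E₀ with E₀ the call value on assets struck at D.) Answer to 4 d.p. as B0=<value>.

d₁ = [ln(V₀/D) + (r + σ²/2)T] / (σ√T)
   = [ln(557.0656/224.8387) + (0.0530 + 0.5·0.4481²)·2.8103] / (0.4481·√2.8103)
   = [0.907300 + 0.431091] / 0.751193 = 1.781688
d₂ = d₁ − σ√T = 1.781688 − 0.751193 = 1.030495
N(d₁) = 0.962600,  N(d₂) = 0.848611,  e^(−rT) = 0.861616
E₀ = V₀·N(d₁) − D·e^(−rT)·N(d₂)
   = 557.0656·0.962600 − 224.8387·0.861616·0.848611 = 371.834471
B₀ = V₀ − E₀ = 557.0656 − 371.834471 = 185.231129

B0=185.2311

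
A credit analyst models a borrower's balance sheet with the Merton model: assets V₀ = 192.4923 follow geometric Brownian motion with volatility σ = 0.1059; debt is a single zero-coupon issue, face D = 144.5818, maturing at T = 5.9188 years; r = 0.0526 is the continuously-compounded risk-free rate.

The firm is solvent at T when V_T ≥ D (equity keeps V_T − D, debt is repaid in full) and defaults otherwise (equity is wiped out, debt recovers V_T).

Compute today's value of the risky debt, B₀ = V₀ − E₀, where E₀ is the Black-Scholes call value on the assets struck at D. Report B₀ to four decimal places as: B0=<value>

d₁ = [ln(V₀/D) + (r + σ²/2)T] / (σ√T)
   = [ln(192.4923/144.5818) + (0.0526 + 0.5·0.1059²)·5.9188] / (0.1059·√5.9188)
   = [0.286211 + 0.344518] / 0.257640 = 2.448104
d₂ = d₁ − σ√T = 2.448104 − 0.257640 = 2.190464
N(d₁) = 0.992819,  N(d₂) = 0.985755,  e^(−rT) = 0.732473
E₀ = V₀·N(d₁) − D·e^(−rT)·N(d₂)
   = 192.4923·0.992819 − 144.5818·0.732473·0.985755 = 86.716459
B₀ = V₀ − E₀ = 192.4923 − 86.716459 = 105.775841

B0=105.7758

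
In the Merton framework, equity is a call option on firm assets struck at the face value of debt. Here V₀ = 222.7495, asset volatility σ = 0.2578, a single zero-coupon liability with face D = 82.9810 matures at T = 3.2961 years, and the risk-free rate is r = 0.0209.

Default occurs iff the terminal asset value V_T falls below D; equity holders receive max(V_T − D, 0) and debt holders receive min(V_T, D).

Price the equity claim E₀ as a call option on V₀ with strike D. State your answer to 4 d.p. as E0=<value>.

E0=145.5421

d₁ = [ln(V₀/D) + (r + σ²/2)T] / (σ√T)
   = [ln(222.7495/82.9810) + (0.0209 + 0.5·0.2578²)·3.2961] / (0.2578·√3.2961)
   = [0.987436 + 0.178419] / 0.468040 = 2.490930
d₂ = d₁ − σ√T = 2.490930 − 0.468040 = 2.022890
N(d₁) = 0.993630,  N(d₂) = 0.978458,  e^(−rT) = 0.933431
E₀ = V₀·N(d₁) − D·e^(−rT)·N(d₂)
   = 222.7495·0.993630 − 82.9810·0.933431·0.978458 = 145.542064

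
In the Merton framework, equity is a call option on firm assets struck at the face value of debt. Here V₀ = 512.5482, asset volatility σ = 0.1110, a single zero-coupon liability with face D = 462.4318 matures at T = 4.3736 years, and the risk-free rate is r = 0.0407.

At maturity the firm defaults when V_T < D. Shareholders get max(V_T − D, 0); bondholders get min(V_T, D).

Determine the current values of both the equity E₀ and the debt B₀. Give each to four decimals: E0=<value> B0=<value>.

d₁ = [ln(V₀/D) + (r + σ²/2)T] / (σ√T)
   = [ln(512.5482/462.4318) + (0.0407 + 0.5·0.1110²)·4.3736] / (0.1110·√4.3736)
   = [0.102896 + 0.204949] / 0.232136 = 1.326140
d₂ = d₁ − σ√T = 1.326140 − 0.232136 = 1.094004
N(d₁) = 0.907603,  N(d₂) = 0.863023,  e^(−rT) = 0.836938
E₀ = V₀·N(d₁) − D·e^(−rT)·N(d₂)
   = 512.5482·0.907603 − 462.4318·0.836938·0.863023 = 131.177401
B₀ = V₀ − E₀ = 512.5482 − 131.177401 = 381.370799

E0=131.1774 B0=381.3708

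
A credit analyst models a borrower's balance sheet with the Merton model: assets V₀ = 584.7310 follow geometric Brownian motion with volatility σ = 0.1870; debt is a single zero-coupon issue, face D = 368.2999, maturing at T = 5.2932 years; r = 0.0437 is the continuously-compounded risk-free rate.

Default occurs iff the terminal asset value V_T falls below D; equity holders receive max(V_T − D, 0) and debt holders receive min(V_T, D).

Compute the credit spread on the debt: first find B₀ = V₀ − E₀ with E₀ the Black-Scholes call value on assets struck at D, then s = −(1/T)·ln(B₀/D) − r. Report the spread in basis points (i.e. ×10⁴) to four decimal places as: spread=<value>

d₁ = [ln(V₀/D) + (r + σ²/2)T] / (σ√T)
   = [ln(584.7310/368.2999) + (0.0437 + 0.5·0.1870²)·5.2932] / (0.1870·√5.2932)
   = [0.462254 + 0.323862] / 0.430230 = 1.827199
d₂ = d₁ − σ√T = 1.827199 − 0.430230 = 1.396969
N(d₁) = 0.966165,  N(d₂) = 0.918789,  e^(−rT) = 0.793491
E₀ = V₀·N(d₁) − D·e^(−rT)·N(d₂)
   = 584.7310·0.966165 − 368.2999·0.793491·0.918789 = 296.437400
B₀ = V₀ − E₀ = 584.7310 − 296.437400 = 288.293600
spread = −(1/T)·ln(B₀/D) − r = −(1/5.2932)·ln(288.293600/368.2999) − 0.0437 = 0.00257034
in basis points: 0.00257034 × 10⁴ = 25.7034 bp

spread=25.7034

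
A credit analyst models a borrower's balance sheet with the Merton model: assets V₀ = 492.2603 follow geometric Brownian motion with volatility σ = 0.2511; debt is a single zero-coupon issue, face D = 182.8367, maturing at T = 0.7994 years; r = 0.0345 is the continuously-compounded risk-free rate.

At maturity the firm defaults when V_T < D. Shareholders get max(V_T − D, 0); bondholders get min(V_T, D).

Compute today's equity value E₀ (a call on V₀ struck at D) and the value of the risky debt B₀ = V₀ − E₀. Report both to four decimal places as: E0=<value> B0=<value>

E0=314.3972 B0=177.8631

d₁ = [ln(V₀/D) + (r + σ²/2)T] / (σ√T)
   = [ln(492.2603/182.8367) + (0.0345 + 0.5·0.2511²)·0.7994] / (0.2511·√0.7994)
   = [0.990414 + 0.052781] / 0.224506 = 4.646616
d₂ = d₁ − σ√T = 4.646616 − 0.224506 = 4.422109
N(d₁) = 0.999998,  N(d₂) = 0.999995,  e^(−rT) = 0.972798
E₀ = V₀·N(d₁) − D·e^(−rT)·N(d₂)
   = 492.2603·0.999998 − 182.8367·0.972798·0.999995 = 314.397247
B₀ = V₀ − E₀ = 492.2603 − 314.397247 = 177.863053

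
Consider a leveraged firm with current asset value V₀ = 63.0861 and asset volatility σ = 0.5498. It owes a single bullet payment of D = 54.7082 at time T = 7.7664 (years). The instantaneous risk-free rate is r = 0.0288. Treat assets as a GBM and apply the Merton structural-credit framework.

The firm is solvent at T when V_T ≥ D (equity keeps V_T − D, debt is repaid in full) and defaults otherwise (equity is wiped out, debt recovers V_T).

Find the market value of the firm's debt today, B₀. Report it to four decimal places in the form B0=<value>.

B0=23.0133

d₁ = [ln(V₀/D) + (r + σ²/2)T] / (σ√T)
   = [ln(63.0861/54.7082) + (0.0288 + 0.5·0.5498²)·7.7664] / (0.5498·√7.7664)
   = [0.142487 + 1.397486] / 1.532197 = 1.005075
d₂ = d₁ − σ√T = 1.005075 − 1.532197 = -0.527122
N(d₁) = 0.842570,  N(d₂) = 0.299054,  e^(−rT) = 0.799577
E₀ = V₀·N(d₁) − D·e^(−rT)·N(d₂)
   = 63.0861·0.842570 − 54.7082·0.799577·0.299054 = 40.072767
B₀ = V₀ − E₀ = 63.0861 − 40.072767 = 23.013333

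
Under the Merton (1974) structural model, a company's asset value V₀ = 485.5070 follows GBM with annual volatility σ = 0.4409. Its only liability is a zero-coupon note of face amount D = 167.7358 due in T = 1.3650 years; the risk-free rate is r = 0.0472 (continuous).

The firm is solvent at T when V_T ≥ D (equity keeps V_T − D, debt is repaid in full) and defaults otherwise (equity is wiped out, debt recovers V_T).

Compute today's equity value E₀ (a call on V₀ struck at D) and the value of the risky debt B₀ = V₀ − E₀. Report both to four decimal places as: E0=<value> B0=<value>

E0=328.9375 B0=156.5695

d₁ = [ln(V₀/D) + (r + σ²/2)T] / (σ√T)
   = [ln(485.5070/167.7358) + (0.0472 + 0.5·0.4409²)·1.3650] / (0.4409·√1.3650)
   = [1.062804 + 0.197101] / 0.515118 = 2.445858
d₂ = d₁ − σ√T = 2.445858 − 0.515118 = 1.930740
N(d₁) = 0.992775,  N(d₂) = 0.973242,  e^(−rT) = 0.937604
E₀ = V₀·N(d₁) − D·e^(−rT)·N(d₂)
   = 485.5070·0.992775 − 167.7358·0.937604·0.973242 = 328.937484
B₀ = V₀ − E₀ = 485.5070 − 328.937484 = 156.569516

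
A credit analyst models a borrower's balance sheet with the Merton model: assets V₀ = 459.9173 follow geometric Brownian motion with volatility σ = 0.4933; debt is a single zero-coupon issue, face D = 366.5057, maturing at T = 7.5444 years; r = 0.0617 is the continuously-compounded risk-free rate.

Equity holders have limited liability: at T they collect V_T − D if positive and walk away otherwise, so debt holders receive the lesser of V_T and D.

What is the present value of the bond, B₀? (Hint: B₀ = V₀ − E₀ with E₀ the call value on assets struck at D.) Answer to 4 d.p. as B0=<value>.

d₁ = [ln(V₀/D) + (r + σ²/2)T] / (σ√T)
   = [ln(459.9173/366.5057) + (0.0617 + 0.5·0.4933²)·7.5444] / (0.4933·√7.5444)
   = [0.227033 + 1.383435] / 1.354951 = 1.188580
d₂ = d₁ − σ√T = 1.188580 − 1.354951 = -0.166370
N(d₁) = 0.882698,  N(d₂) = 0.433933,  e^(−rT) = 0.627828
E₀ = V₀·N(d₁) − D·e^(−rT)·N(d₂)
   = 459.9173·0.882698 − 366.5057·0.627828·0.433933 = 306.118895
B₀ = V₀ − E₀ = 459.9173 − 306.118895 = 153.798405

B0=153.7984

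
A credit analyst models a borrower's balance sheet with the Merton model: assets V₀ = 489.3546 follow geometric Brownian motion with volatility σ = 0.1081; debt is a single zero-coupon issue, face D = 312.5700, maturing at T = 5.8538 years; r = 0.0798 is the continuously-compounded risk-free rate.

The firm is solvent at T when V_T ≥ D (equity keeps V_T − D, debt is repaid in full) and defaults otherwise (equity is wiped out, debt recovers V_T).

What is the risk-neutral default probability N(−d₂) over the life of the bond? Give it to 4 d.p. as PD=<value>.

d₁ = [ln(V₀/D) + (r + σ²/2)T] / (σ√T)
   = [ln(489.3546/312.5700) + (0.0798 + 0.5·0.1081²)·5.8538] / (0.1081·√5.8538)
   = [0.448259 + 0.501336] / 0.261544 = 3.630728
d₂ = d₁ − σ√T = 3.630728 − 0.261544 = 3.369184
risk-neutral PD = N(−d₂) = N(-3.369184) = 0.000377

PD=0.0004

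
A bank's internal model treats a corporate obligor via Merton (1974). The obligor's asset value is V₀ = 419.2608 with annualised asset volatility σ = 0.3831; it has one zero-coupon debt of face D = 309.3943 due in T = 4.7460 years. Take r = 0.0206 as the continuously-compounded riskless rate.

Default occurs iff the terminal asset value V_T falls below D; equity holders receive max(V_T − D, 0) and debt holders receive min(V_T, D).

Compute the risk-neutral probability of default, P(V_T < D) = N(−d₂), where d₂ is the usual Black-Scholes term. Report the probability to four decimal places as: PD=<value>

d₁ = [ln(V₀/D) + (r + σ²/2)T] / (σ√T)
   = [ln(419.2608/309.3943) + (0.0206 + 0.5·0.3831²)·4.7460] / (0.3831·√4.7460)
   = [0.303877 + 0.446042] / 0.834595 = 0.898542
d₂ = d₁ − σ√T = 0.898542 − 0.834595 = 0.063946
risk-neutral PD = N(−d₂) = N(-0.063946) = 0.474506

PD=0.4745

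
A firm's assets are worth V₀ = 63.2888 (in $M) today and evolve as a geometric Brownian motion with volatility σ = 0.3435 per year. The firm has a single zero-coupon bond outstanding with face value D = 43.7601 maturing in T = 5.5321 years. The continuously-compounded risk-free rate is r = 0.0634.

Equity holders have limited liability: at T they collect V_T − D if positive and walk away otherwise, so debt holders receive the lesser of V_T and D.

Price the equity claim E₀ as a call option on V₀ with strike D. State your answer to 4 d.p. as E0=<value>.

d₁ = [ln(V₀/D) + (r + σ²/2)T] / (σ√T)
   = [ln(63.2888/43.7601) + (0.0634 + 0.5·0.3435²)·5.5321] / (0.3435·√5.5321)
   = [0.368986 + 0.677108] / 0.807926 = 1.294788
d₂ = d₁ − σ√T = 1.294788 − 0.807926 = 0.486862
N(d₁) = 0.902303,  N(d₂) = 0.686822,  e^(−rT) = 0.704170
E₀ = V₀·N(d₁) − D·e^(−rT)·N(d₂)
   = 63.2888·0.902303 − 43.7601·0.704170·0.686822 = 35.941582

E0=35.9416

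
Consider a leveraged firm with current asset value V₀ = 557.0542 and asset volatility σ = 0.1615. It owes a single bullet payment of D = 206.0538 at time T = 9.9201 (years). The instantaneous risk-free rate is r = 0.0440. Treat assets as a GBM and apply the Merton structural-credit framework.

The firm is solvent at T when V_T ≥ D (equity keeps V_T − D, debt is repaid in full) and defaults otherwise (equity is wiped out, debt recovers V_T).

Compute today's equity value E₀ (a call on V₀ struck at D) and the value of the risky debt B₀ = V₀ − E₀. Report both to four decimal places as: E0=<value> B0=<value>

E0=423.9788 B0=133.0754

d₁ = [ln(V₀/D) + (r + σ²/2)T] / (σ√T)
   = [ln(557.0542/206.0538) + (0.0440 + 0.5·0.1615²)·9.9201] / (0.1615·√9.9201)
   = [0.994525 + 0.565854] / 0.508663 = 3.067606
d₂ = d₁ − σ√T = 3.067606 − 0.508663 = 2.558942
N(d₁) = 0.998921,  N(d₂) = 0.994750,  e^(−rT) = 0.646305
E₀ = V₀·N(d₁) − D·e^(−rT)·N(d₂)
   = 557.0542·0.998921 − 206.0538·0.646305·0.994750 = 423.978779
B₀ = V₀ − E₀ = 557.0542 − 423.978779 = 133.075421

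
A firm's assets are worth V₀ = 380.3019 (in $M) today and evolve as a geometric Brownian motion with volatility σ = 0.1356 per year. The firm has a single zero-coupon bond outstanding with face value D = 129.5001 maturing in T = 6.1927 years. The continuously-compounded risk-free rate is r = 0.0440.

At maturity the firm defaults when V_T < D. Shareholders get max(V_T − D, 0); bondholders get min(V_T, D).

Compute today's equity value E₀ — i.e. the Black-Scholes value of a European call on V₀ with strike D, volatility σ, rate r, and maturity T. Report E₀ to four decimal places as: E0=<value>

d₁ = [ln(V₀/D) + (r + σ²/2)T] / (σ√T)
   = [ln(380.3019/129.5001) + (0.0440 + 0.5·0.1356²)·6.1927] / (0.1356·√6.1927)
   = [1.077284 + 0.329413] / 0.337442 = 4.168700
d₂ = d₁ − σ√T = 4.168700 − 0.337442 = 3.831257
N(d₁) = 0.999985,  N(d₂) = 0.999936,  e^(−rT) = 0.761490
E₀ = V₀·N(d₁) − D·e^(−rT)·N(d₂)
   = 380.3019·0.999985 − 129.5001·0.761490·0.999936 = 281.689385

E0=281.6894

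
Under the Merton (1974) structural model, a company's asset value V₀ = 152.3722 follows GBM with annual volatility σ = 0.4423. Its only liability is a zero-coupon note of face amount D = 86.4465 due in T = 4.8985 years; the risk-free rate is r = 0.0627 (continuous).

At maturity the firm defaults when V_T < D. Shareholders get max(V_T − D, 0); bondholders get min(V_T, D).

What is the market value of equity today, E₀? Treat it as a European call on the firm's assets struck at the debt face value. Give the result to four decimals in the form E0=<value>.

E0=97.9038

d₁ = [ln(V₀/D) + (r + σ²/2)T] / (σ√T)
   = [ln(152.3722/86.4465) + (0.0627 + 0.5·0.4423²)·4.8985] / (0.4423·√4.8985)
   = [0.566800 + 0.786281] / 0.978923 = 1.382215
d₂ = d₁ − σ√T = 1.382215 − 0.978923 = 0.403292
N(d₁) = 0.916547,  N(d₂) = 0.656633,  e^(−rT) = 0.735551
E₀ = V₀·N(d₁) − D·e^(−rT)·N(d₂)
   = 152.3722·0.916547 − 86.4465·0.735551·0.656633 = 97.903768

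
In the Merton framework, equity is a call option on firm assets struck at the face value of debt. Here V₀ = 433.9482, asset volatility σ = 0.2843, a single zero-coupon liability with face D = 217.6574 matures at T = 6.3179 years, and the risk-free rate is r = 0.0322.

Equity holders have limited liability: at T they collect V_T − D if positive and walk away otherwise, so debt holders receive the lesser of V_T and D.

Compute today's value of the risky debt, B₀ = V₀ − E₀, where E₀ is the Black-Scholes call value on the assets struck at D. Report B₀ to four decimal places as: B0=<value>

B0=167.9886

d₁ = [ln(V₀/D) + (r + σ²/2)T] / (σ√T)
   = [ln(433.9482/217.6574) + (0.0322 + 0.5·0.2843²)·6.3179] / (0.2843·√6.3179)
   = [0.690003 + 0.458763] / 0.714600 = 1.607564
d₂ = d₁ − σ√T = 1.607564 − 0.714600 = 0.892964
N(d₁) = 0.946035,  N(d₂) = 0.814062,  e^(−rT) = 0.815922
E₀ = V₀·N(d₁) − D·e^(−rT)·N(d₂)
   = 433.9482·0.946035 − 217.6574·0.815922·0.814062 = 265.959611
B₀ = V₀ − E₀ = 433.9482 − 265.959611 = 167.988589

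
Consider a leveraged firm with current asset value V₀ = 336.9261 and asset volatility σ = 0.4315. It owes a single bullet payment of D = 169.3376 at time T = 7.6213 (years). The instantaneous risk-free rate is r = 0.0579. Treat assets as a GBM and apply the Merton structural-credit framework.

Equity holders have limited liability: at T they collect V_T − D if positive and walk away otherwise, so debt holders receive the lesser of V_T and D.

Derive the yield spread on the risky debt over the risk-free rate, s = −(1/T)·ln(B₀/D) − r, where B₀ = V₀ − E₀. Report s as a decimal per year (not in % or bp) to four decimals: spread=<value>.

d₁ = [ln(V₀/D) + (r + σ²/2)T] / (σ√T)
   = [ln(336.9261/169.3376) + (0.0579 + 0.5·0.4315²)·7.6213] / (0.4315·√7.6213)
   = [0.687969 + 1.150787] / 1.191229 = 1.543579
d₂ = d₁ − σ√T = 1.543579 − 1.191229 = 0.352350
N(d₁) = 0.938655,  N(d₂) = 0.637712,  e^(−rT) = 0.643217
E₀ = V₀·N(d₁) − D·e^(−rT)·N(d₂)
   = 336.9261·0.938655 − 169.3376·0.643217·0.637712 = 246.797199
B₀ = V₀ − E₀ = 336.9261 − 246.797199 = 90.128901
spread = −(1/T)·ln(B₀/D) − r = −(1/7.6213)·ln(90.128901/169.3376) − 0.0579 = 0.02484881

spread=0.0248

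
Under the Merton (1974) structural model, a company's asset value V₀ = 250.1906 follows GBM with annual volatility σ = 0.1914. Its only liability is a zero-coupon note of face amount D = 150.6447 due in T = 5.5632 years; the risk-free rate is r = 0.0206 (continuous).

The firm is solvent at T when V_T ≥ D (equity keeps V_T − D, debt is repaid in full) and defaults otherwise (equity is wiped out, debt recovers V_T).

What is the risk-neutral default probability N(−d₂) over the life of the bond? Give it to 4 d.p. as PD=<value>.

PD=0.1247

d₁ = [ln(V₀/D) + (r + σ²/2)T] / (σ√T)
   = [ln(250.1906/150.6447) + (0.0206 + 0.5·0.1914²)·5.5632] / (0.1914·√5.5632)
   = [0.507299 + 0.216503] / 0.451444 = 1.603302
d₂ = d₁ − σ√T = 1.603302 − 0.451444 = 1.151858
risk-neutral PD = N(−d₂) = N(-1.151858) = 0.124690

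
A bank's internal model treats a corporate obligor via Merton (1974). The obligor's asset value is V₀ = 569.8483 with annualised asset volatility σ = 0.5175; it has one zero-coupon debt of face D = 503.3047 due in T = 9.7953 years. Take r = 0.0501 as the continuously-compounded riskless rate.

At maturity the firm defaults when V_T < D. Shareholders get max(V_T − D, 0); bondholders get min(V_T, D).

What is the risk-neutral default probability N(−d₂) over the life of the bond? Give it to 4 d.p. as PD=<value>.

d₁ = [ln(V₀/D) + (r + σ²/2)T] / (σ√T)
   = [ln(569.8483/503.3047) + (0.0501 + 0.5·0.5175²)·9.7953] / (0.5175·√9.7953)
   = [0.124174 + 1.802366] / 1.619643 = 1.189485
d₂ = d₁ − σ√T = 1.189485 − 1.619643 = -0.430158
risk-neutral PD = N(−d₂) = N(0.430158) = 0.666460

PD=0.6665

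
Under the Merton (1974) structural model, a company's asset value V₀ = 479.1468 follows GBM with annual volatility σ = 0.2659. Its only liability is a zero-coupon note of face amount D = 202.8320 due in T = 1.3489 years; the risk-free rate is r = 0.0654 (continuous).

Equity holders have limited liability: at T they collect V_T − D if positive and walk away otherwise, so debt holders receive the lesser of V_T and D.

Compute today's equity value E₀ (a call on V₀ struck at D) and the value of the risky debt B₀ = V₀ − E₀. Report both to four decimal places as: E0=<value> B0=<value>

E0=293.4689 B0=185.6779

d₁ = [ln(V₀/D) + (r + σ²/2)T] / (σ√T)
   = [ln(479.1468/202.8320) + (0.0654 + 0.5·0.2659²)·1.3489] / (0.2659·√1.3489)
   = [0.859629 + 0.135904] / 0.308822 = 3.223645
d₂ = d₁ − σ√T = 3.223645 − 0.308822 = 2.914823
N(d₁) = 0.999367,  N(d₂) = 0.998221,  e^(−rT) = 0.915561
E₀ = V₀·N(d₁) − D·e^(−rT)·N(d₂)
   = 479.1468·0.999367 − 202.8320·0.915561·0.998221 = 293.468914
B₀ = V₀ − E₀ = 479.1468 − 293.468914 = 185.677886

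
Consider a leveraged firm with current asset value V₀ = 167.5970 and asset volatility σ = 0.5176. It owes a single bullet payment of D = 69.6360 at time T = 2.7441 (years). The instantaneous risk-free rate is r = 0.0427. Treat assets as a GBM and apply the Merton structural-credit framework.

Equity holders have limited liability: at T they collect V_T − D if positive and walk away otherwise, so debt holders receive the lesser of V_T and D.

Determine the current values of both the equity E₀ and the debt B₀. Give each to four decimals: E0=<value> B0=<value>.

d₁ = [ln(V₀/D) + (r + σ²/2)T] / (σ√T)
   = [ln(167.5970/69.6360) + (0.0427 + 0.5·0.5176²)·2.7441] / (0.5176·√2.7441)
   = [0.878281 + 0.484759] / 0.857421 = 1.589696
d₂ = d₁ − σ√T = 1.589696 − 0.857421 = 0.732275
N(d₁) = 0.944048,  N(d₂) = 0.768000,  e^(−rT) = 0.889431
E₀ = V₀·N(d₁) − D·e^(−rT)·N(d₂)
   = 167.5970·0.944048 − 69.6360·0.889431·0.768000 = 110.652513
B₀ = V₀ − E₀ = 167.5970 − 110.652513 = 56.944487

E0=110.6525 B0=56.9445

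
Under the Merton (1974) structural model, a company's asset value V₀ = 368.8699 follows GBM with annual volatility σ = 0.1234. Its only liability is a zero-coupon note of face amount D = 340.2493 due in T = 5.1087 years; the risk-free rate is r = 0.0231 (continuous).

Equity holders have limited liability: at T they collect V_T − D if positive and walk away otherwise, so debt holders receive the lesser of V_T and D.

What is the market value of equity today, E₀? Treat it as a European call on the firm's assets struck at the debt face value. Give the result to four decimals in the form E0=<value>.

E0=79.4489

d₁ = [ln(V₀/D) + (r + σ²/2)T] / (σ√T)
   = [ln(368.8699/340.2493) + (0.0231 + 0.5·0.1234²)·5.1087] / (0.1234·√5.1087)
   = [0.080765 + 0.156907] / 0.278914 = 0.852137
d₂ = d₁ − σ√T = 0.852137 − 0.278914 = 0.573223
N(d₁) = 0.802931,  N(d₂) = 0.716753,  e^(−rT) = 0.888686
E₀ = V₀·N(d₁) − D·e^(−rT)·N(d₂)
   = 368.8699·0.802931 − 340.2493·0.888686·0.716753 = 79.448915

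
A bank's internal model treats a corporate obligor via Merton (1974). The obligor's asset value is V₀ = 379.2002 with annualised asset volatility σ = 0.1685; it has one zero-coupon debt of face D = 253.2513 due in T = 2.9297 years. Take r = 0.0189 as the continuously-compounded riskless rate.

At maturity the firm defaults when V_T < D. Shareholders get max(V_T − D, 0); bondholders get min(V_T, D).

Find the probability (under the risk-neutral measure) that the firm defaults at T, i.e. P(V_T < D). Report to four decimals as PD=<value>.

d₁ = [ln(V₀/D) + (r + σ²/2)T] / (σ√T)
   = [ln(379.2002/253.2513) + (0.0189 + 0.5·0.1685²)·2.9297] / (0.1685·√2.9297)
   = [0.403682 + 0.096962] / 0.288411 = 1.735870
d₂ = d₁ − σ√T = 1.735870 − 0.288411 = 1.447460
risk-neutral PD = N(−d₂) = N(-1.447460) = 0.073884

PD=0.0739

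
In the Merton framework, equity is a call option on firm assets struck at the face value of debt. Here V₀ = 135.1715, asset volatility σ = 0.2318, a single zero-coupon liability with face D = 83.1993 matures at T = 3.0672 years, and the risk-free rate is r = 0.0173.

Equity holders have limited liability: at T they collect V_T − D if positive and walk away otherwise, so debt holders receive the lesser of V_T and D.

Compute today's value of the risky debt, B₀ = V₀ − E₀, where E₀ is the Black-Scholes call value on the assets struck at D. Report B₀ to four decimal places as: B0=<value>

B0=77.1203

d₁ = [ln(V₀/D) + (r + σ²/2)T] / (σ√T)
   = [ln(135.1715/83.1993) + (0.0173 + 0.5·0.2318²)·3.0672] / (0.2318·√3.0672)
   = [0.485305 + 0.135465] / 0.405961 = 1.529137
d₂ = d₁ − σ√T = 1.529137 − 0.405961 = 1.123176
N(d₁) = 0.936885,  N(d₂) = 0.869319,  e^(−rT) = 0.948321
E₀ = V₀·N(d₁) − D·e^(−rT)·N(d₂)
   = 135.1715·0.936885 − 83.1993·0.948321·0.869319 = 58.051214
B₀ = V₀ − E₀ = 135.1715 − 58.051214 = 77.120286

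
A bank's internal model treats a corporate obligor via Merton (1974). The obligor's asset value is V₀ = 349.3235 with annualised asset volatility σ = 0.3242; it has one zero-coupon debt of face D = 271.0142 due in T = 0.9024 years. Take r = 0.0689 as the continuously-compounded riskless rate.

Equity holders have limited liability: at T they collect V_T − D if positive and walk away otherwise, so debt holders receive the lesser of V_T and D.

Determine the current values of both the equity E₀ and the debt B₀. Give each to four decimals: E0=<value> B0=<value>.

E0=101.8723 B0=247.4512

d₁ = [ln(V₀/D) + (r + σ²/2)T] / (σ√T)
   = [ln(349.3235/271.0142) + (0.0689 + 0.5·0.3242²)·0.9024] / (0.3242·√0.9024)
   = [0.253827 + 0.109599] / 0.307973 = 1.180059
d₂ = d₁ − σ√T = 1.180059 − 0.307973 = 0.872086
N(d₁) = 0.881012,  N(d₂) = 0.808419,  e^(−rT) = 0.939718
E₀ = V₀·N(d₁) − D·e^(−rT)·N(d₂)
   = 349.3235·0.881012 − 271.0142·0.939718·0.808419 = 101.872311
B₀ = V₀ − E₀ = 349.3235 − 101.872311 = 247.451189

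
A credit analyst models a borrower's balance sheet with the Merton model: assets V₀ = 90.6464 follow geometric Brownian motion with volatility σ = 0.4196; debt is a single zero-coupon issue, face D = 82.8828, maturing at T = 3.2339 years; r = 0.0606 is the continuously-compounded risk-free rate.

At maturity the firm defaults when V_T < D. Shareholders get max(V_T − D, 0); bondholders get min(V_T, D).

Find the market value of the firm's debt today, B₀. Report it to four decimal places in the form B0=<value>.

d₁ = [ln(V₀/D) + (r + σ²/2)T] / (σ√T)
   = [ln(90.6464/82.8828) + (0.0606 + 0.5·0.4196²)·3.2339] / (0.4196·√3.2339)
   = [0.089539 + 0.480661] / 0.754569 = 0.755663
d₂ = d₁ − σ√T = 0.755663 − 0.754569 = 0.001095
N(d₁) = 0.775074,  N(d₂) = 0.500437,  e^(−rT) = 0.822033
E₀ = V₀·N(d₁) − D·e^(−rT)·N(d₂)
   = 90.6464·0.775074 − 82.8828·0.822033·0.500437 = 36.161744
B₀ = V₀ − E₀ = 90.6464 − 36.161744 = 54.484656

B0=54.4847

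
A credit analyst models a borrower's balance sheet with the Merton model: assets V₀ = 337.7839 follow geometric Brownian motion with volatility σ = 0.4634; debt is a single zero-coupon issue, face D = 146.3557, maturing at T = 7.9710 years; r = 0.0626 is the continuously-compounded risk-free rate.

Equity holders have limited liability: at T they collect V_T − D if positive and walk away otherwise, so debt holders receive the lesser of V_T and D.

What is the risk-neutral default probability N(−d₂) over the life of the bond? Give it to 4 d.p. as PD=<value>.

PD=0.3570

d₁ = [ln(V₀/D) + (r + σ²/2)T] / (σ√T)
   = [ln(337.7839/146.3557) + (0.0626 + 0.5·0.4634²)·7.9710] / (0.4634·√7.9710)
   = [0.836366 + 1.354829] / 1.308315 = 1.674822
d₂ = d₁ − σ√T = 1.674822 − 1.308315 = 0.366507
risk-neutral PD = N(−d₂) = N(-0.366507) = 0.356993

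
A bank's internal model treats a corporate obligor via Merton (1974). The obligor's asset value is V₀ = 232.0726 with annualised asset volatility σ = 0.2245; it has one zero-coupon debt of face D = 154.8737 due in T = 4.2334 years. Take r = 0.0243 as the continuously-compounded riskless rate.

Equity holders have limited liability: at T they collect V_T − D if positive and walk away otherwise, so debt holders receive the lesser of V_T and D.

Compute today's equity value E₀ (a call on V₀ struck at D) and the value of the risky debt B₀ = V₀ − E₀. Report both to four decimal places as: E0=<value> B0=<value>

E0=97.9671 B0=134.1055

d₁ = [ln(V₀/D) + (r + σ²/2)T] / (σ√T)
   = [ln(232.0726/154.8737) + (0.0243 + 0.5·0.2245²)·4.2334] / (0.2245·√4.2334)
   = [0.404440 + 0.209554] / 0.461914 = 1.329239
d₂ = d₁ − σ√T = 1.329239 − 0.461914 = 0.867326
N(d₁) = 0.908116,  N(d₂) = 0.807118,  e^(−rT) = 0.902243
E₀ = V₀·N(d₁) − D·e^(−rT)·N(d₂)
   = 232.0726·0.908116 − 154.8737·0.902243·0.807118 = 97.967134
B₀ = V₀ − E₀ = 232.0726 − 97.967134 = 134.105466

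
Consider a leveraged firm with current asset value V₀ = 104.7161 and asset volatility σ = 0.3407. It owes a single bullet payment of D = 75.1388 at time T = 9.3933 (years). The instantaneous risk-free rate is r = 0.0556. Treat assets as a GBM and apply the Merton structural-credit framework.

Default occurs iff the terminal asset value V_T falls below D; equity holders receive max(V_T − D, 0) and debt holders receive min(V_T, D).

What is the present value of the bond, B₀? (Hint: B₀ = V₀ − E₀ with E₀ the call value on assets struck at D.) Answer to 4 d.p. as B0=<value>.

d₁ = [ln(V₀/D) + (r + σ²/2)T] / (σ√T)
   = [ln(104.7161/75.1388) + (0.0556 + 0.5·0.3407²)·9.3933] / (0.3407·√9.3933)
   = [0.331916 + 1.067438] / 1.044194 = 1.340128
d₂ = d₁ − σ√T = 1.340128 − 1.044194 = 0.295934
N(d₁) = 0.909898,  N(d₂) = 0.616360,  e^(−rT) = 0.593174
E₀ = V₀·N(d₁) − D·e^(−rT)·N(d₂)
   = 104.7161·0.909898 − 75.1388·0.593174·0.616360 = 67.809595
B₀ = V₀ − E₀ = 104.7161 − 67.809595 = 36.906505

B0=36.9065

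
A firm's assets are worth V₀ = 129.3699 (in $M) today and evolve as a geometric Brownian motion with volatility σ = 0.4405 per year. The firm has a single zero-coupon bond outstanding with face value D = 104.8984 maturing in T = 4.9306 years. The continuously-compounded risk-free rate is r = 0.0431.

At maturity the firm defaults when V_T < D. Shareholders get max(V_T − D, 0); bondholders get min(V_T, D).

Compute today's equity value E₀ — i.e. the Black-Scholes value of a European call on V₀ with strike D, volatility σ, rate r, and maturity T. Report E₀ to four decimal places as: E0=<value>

d₁ = [ln(V₀/D) + (r + σ²/2)T] / (σ√T)
   = [ln(129.3699/104.8984) + (0.0431 + 0.5·0.4405²)·4.9306] / (0.4405·√4.9306)
   = [0.209683 + 0.690876] / 0.978128 = 0.920697
d₂ = d₁ − σ√T = 0.920697 − 0.978128 = -0.057431
N(d₁) = 0.821396,  N(d₂) = 0.477101,  e^(−rT) = 0.808553
E₀ = V₀·N(d₁) − D·e^(−rT)·N(d₂)
   = 129.3699·0.821396 − 104.8984·0.808553·0.477101 = 65.798125

E0=65.7981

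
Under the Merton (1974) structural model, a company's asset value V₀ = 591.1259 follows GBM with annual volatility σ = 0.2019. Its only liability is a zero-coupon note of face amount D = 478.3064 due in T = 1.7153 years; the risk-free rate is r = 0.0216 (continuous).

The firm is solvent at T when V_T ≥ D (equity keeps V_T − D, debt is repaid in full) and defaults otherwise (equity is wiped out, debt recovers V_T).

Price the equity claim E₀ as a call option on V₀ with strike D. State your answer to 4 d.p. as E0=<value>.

E0=142.9977

d₁ = [ln(V₀/D) + (r + σ²/2)T] / (σ√T)
   = [ln(591.1259/478.3064) + (0.0216 + 0.5·0.2019²)·1.7153] / (0.2019·√1.7153)
   = [0.211777 + 0.072011] / 0.264427 = 1.073221
d₂ = d₁ − σ√T = 1.073221 − 0.264427 = 0.808793
N(d₁) = 0.858414,  N(d₂) = 0.790683,  e^(−rT) = 0.963627
E₀ = V₀·N(d₁) − D·e^(−rT)·N(d₂)
   = 591.1259·0.858414 − 478.3064·0.963627·0.790683 = 142.997656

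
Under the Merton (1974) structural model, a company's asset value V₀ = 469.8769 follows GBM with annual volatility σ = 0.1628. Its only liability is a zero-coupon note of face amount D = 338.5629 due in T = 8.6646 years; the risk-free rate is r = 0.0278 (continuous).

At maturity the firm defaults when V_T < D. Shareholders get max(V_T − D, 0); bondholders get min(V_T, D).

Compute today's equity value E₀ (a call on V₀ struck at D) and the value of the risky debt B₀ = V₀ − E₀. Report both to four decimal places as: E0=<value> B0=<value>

E0=213.3713 B0=256.5056

d₁ = [ln(V₀/D) + (r + σ²/2)T] / (σ√T)
   = [ln(469.8769/338.5629) + (0.0278 + 0.5·0.1628²)·8.6646] / (0.1628·√8.6646)
   = [0.327761 + 0.355698] / 0.479213 = 1.426212
d₂ = d₁ − σ√T = 1.426212 − 0.479213 = 0.946999
N(d₁) = 0.923096,  N(d₂) = 0.828180,  e^(−rT) = 0.785939
E₀ = V₀·N(d₁) − D·e^(−rT)·N(d₂)
   = 469.8769·0.923096 − 338.5629·0.785939·0.828180 = 213.371308
B₀ = V₀ − E₀ = 469.8769 − 213.371308 = 256.505592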